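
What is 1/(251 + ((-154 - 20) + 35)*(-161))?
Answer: 1/22630 ≈ 4.4189e-5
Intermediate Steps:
1/(251 + ((-154 - 20) + 35)*(-161)) = 1/(251 + (-174 + 35)*(-161)) = 1/(251 - 139*(-161)) = 1/(251 + 22379) = 1/22630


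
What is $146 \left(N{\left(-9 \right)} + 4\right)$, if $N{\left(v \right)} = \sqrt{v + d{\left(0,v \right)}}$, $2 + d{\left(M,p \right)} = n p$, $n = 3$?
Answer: $584 + 146 i \sqrt{38} \approx 584.0 + 900.0 i$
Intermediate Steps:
$d{\left(M,p \right)} = -2 + 3 p$
$N{\left(v \right)} = \sqrt{-2 + 4 v}$ ($N{\left(v \right)} = \sqrt{v + \left(-2 + 3 v\right)} = \sqrt{-2 + 4 v}$)
$146 \left(N{\left(-9 \right)} + 4\right) = 146 \left(\sqrt{-2 + 4 \left(-9\right)} + 4\right) = 146 \left(\sqrt{-2 - 36} + 4\right) = 146 \left(\sqrt{-38} + 4\right) = 146 \left(i \sqrt{38} + 4\right) = 146 \left(4 + i \sqrt{38}\right) = 584 + 146 i \sqrt{38}$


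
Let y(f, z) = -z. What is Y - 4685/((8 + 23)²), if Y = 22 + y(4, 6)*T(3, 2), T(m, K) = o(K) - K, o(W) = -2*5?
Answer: 85649/961 ≈ 89.125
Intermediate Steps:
o(W) = -10
T(m, K) = -10 - K
Y = 94 (Y = 22 + (-1*6)*(-10 - 1*2) = 22 - 6*(-10 - 2) = 22 - 6*(-12) = 22 + 72 = 94)
Y - 4685/((8 + 23)²) = 94 - 4685/((8 + 23)²) = 94 - 4685/(31²) = 94 - 4685/961 = 85649/961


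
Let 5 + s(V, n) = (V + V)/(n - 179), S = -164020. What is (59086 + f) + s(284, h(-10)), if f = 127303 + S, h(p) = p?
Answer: 4226228/189 ≈ 22361.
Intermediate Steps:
f = -36717 (f = 127303 - 164020 = -36717)
s(V, n) = -5 + 2*V/(-179 + n) (s(V, n) = -5 + (V + V)/(n - 179) = -5 + (2*V)/(-179 + n) = -5 + 2*V/(-179 + n))
(59086 + f) + s(284, h(-10)) = (59086 - 36717) + (895 - 5*(-10) + 2*284)/(-179 - 10) = 22369 + (895 + 50 + 568)/(-189) = 22369 - 1/189*1513 = 22369 - 1513/189 = 4226228/189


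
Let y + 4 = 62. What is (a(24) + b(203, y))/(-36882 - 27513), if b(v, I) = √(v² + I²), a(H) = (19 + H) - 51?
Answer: 8/64395 - 29*√53/64395 ≈ -0.0031543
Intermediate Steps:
a(H) = -32 + H
y = 58 (y = -4 + 62 = 58)
b(v, I) = √(I² + v²)
(a(24) + b(203, y))/(-36882 - 27513) = ((-32 + 24) + √(58² + 203²))/(-36882 - 27513) = (-8 + √(3364 + 41209))/(-64395) = (-8 + √44573)*(-1/64395) = (-8 + 29*√53)*(-1/64395) = 8/64395 - 29*√53/64395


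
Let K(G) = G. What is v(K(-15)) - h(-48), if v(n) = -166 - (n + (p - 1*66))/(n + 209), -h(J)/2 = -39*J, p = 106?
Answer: 694107/194 ≈ 3577.9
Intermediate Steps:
h(J) = 78*J (h(J) = -(-78)*J = 78*J)
v(n) = -166 - (40 + n)/(209 + n) (v(n) = -166 - (n + (106 - 1*66))/(n + 209) = -166 - (n + (106 - 66))/(209 + n) = -166 - (n + 40)/(209 + n) = -166 - (40 + n)/(209 + n))
v(K(-15)) - h(-48) = (-34734 - 167*(-15))/(209 - 15) - 78*(-48) = (-34734 + 2505)/194 - 1*(-3744) = (1/194)*(-32229) + 3744 = -32229/194 + 3744 = 694107/194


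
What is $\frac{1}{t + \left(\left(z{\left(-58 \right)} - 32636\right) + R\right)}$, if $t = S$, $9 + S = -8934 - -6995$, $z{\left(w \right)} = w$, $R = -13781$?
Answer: $- \frac{1}{48423} \approx -2.0651 \cdot 10^{-5}$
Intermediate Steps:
$S = -1948$ ($S = -9 - 1939 = -1948$)
$t = -1948$
$\frac{1}{t + \left(\left(z{\left(-58 \right)} - 32636\right) + R\right)} = \frac{1}{-1948 - 46475} = \frac{1}{-48423} = - \frac{1}{48423}$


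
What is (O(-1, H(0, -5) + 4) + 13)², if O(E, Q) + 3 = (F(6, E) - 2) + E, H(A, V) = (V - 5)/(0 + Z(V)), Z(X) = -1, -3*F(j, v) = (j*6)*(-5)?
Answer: 4489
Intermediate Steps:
F(j, v) = 10*j (F(j, v) = -j*6*(-5)/3 = -6*j*(-5)/3 = -(-10)*j = 10*j)
H(A, V) = 5 - V (H(A, V) = (V - 5)/(0 - 1) = (-5 + V)/(-1) = (-5 + V)*(-1) = 5 - V)
O(E, Q) = 55 + E (O(E, Q) = -3 + ((10*6 - 2) + E) = -3 + ((60 - 2) + E) = -3 + (58 + E) = 55 + E)
(O(-1, H(0, -5) + 4) + 13)² = ((55 - 1) + 13)² = (54 + 13)² = 67² = 4489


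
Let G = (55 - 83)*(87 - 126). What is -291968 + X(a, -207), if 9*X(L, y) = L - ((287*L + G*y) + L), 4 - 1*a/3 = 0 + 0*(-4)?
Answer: -801704/3 ≈ -2.6723e+5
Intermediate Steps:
G = 1092 (G = -28*(-39) = 1092)
a = 12 (a = 12 - 3*(0 + 0*(-4)) = 12 - 3*(0 + 0) = 12 - 3*0 = 12 + 0 = 12)
X(L, y) = -364*y/3 - 287*L/9 (X(L, y) = (L - ((287*L + 1092*y) + L))/9 = (L - (288*L + 1092*y))/9 = (L + (-1092*y - 288*L))/9 = (-1092*y - 287*L)/9 = -364*y/3 - 287*L/9)
-291968 + X(a, -207) = -291968 + (-364/3*(-207) - 287/9*12) = -291968 + (25116 - 1148/3) = -291968 + 74200/3 = -801704/3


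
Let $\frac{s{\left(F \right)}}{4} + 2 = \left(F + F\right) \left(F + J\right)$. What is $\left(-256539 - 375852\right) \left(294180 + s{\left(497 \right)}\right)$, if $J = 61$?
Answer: $-1589059456980$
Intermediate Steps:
$s{\left(F \right)} = -8 + 8 F \left(61 + F\right)$ ($s{\left(F \right)} = -8 + 4 \left(F + F\right) \left(F + 61\right) = -8 + 4 \cdot 2 F \left(61 + F\right) = -8 + 8 F \left(61 + F\right)$)
$\left(-256539 - 375852\right) \left(294180 + s{\left(497 \right)}\right) = \left(-256539 - 375852\right) \left(294180 + \left(-8 + 8 \cdot 497^{2} + 488 \cdot 497\right)\right) = - 632391 \left(294180 + \left(-8 + 8 \cdot 247009 + 242536\right)\right) = - 632391 \left(294180 + \left(-8 + 1976072 + 242536\right)\right) = - 632391 \left(294180 + 2218600\right) = \left(-632391\right) 2512780 = -1589059456980$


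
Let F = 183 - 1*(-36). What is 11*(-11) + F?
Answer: 98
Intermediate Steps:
F = 219 (F = 183 + 36 = 219)
11*(-11) + F = 11*(-11) + 219 = -121 + 219 = 98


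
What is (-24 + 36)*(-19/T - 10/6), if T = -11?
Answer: 8/11 ≈ 0.72727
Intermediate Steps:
(-24 + 36)*(-19/T - 10/6) = (-24 + 36)*(-19/(-11) - 10/6) = 12*(-19*(-1/11) - 10*⅙) = 12*(19/11 - 5/3) = 12*(2/33) = 8/11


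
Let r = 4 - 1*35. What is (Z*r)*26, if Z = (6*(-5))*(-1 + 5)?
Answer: 96720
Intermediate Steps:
Z = -120 (Z = -30*4 = -120)
r = -31 (r = 4 - 35 = -31)
(Z*r)*26 = -120*(-31)*26 = 3720*26 = 96720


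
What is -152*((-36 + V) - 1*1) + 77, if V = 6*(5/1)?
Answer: 1141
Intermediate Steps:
V = 30 (V = 6*(5*1) = 6*5 = 30)
-152*((-36 + V) - 1*1) + 77 = -152*((-36 + 30) - 1*1) + 77 = -152*(-6 - 1) + 77 = -152*(-7) + 77 = 1064 + 77 = 1141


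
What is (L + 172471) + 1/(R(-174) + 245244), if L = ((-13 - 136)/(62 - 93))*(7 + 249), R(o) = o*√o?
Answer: 26990983858072897/155387209530 + 29*I*√174/10024981260 ≈ 1.737e+5 + 3.8158e-8*I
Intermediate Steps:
R(o) = o^(3/2)
L = 38144/31 (L = -149/(-31)*256 = -149*(-1/31)*256 = (149/31)*256 = 38144/31 ≈ 1230.5)
(L + 172471) + 1/(R(-174) + 245244) = (38144/31 + 172471) + 1/((-174)^(3/2) + 245244) = 5384745/31 + 1/(-174*I*√174 + 245244) = 5384745/31 + 1/(245244 - 174*I*√174)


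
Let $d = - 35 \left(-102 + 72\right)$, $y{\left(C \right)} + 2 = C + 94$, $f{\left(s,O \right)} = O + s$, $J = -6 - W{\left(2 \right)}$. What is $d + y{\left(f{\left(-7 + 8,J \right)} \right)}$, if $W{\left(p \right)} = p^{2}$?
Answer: $1133$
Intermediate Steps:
$J = -10$ ($J = -6 - 2^{2} = -6 - 4 = -10$)
$y{\left(C \right)} = 92 + C$ ($y{\left(C \right)} = -2 + \left(C + 94\right) = -2 + \left(94 + C\right) = 92 + C$)
$d = 1050$ ($d = \left(-35\right) \left(-30\right) = 1050$)
$d + y{\left(f{\left(-7 + 8,J \right)} \right)} = 1050 + \left(92 + \left(-10 + \left(-7 + 8\right)\right)\right) = 1050 + \left(92 + \left(-10 + 1\right)\right) = 1050 + \left(92 - 9\right) = 1050 + 83 = 1133$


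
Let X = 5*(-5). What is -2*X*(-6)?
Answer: -300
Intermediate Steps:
X = -25
-2*X*(-6) = -2*(-25)*(-6) = 50*(-6) = -300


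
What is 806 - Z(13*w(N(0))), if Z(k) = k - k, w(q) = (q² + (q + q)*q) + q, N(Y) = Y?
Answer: 806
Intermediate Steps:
w(q) = q + 3*q² (w(q) = (q² + (2*q)*q) + q = (q² + 2*q²) + q = 3*q² + q = q + 3*q²)
Z(k) = 0
806 - Z(13*w(N(0))) = 806 - 1*0 = 806 + 0 = 806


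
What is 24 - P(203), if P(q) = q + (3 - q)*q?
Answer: 40421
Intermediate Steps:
P(q) = q + q*(3 - q)
24 - P(203) = 24 - 203*(4 - 1*203) = 24 - 203*(4 - 203) = 24 - 203*(-199) = 24 - 1*(-40397) = 24 + 40397 = 40421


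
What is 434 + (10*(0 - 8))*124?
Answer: -9486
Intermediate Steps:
434 + (10*(0 - 8))*124 = 434 + (10*(-8))*124 = 434 - 80*124 = 434 - 9920 = -9486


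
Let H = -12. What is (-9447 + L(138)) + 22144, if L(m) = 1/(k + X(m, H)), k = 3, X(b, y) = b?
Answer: 1790278/141 ≈ 12697.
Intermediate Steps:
L(m) = 1/(3 + m)
(-9447 + L(138)) + 22144 = (-9447 + 1/(3 + 138)) + 22144 = (-9447 + 1/141) + 22144 = -1332026/141 + 22144 = 1790278/141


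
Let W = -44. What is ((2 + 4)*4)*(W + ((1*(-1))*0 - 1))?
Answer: -1080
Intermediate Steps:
((2 + 4)*4)*(W + ((1*(-1))*0 - 1)) = ((2 + 4)*4)*(-44 + ((1*(-1))*0 - 1)) = (6*4)*(-44 + (-1*0 - 1)) = 24*(-44 + (0 - 1)) = 24*(-44 - 1) = 24*(-45) = -1080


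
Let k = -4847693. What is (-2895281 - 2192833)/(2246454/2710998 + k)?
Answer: 383162968827/365057882810 ≈ 1.0496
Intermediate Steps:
(-2895281 - 2192833)/(2246454/2710998 + k) = (-2895281 - 2192833)/(2246454/2710998 - 4847693) = -5088114/(2246454*(1/2710998) - 4847693) = -5088114/(124803/150611 - 4847693) = -5088114/(-730115765620/150611) = -5088114*(-150611/730115765620) = 383162968827/365057882810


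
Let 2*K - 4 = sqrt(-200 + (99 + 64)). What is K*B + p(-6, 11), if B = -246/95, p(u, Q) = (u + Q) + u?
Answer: -587/95 - 123*I*sqrt(37)/95 ≈ -6.1789 - 7.8756*I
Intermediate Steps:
p(u, Q) = Q + 2*u (p(u, Q) = (Q + u) + u = Q + 2*u)
K = 2 + I*sqrt(37)/2 (K = 2 + sqrt(-200 + (99 + 64))/2 = 2 + sqrt(-200 + 163)/2 = 2 + sqrt(-37)/2 = 2 + (I*sqrt(37))/2 = 2 + I*sqrt(37)/2 ≈ 2.0 + 3.0414*I)
B = -246/95 (B = -246*1/95 = -246/95 ≈ -2.5895)
K*B + p(-6, 11) = (2 + I*sqrt(37)/2)*(-246/95) + (11 + 2*(-6)) = (-492/95 - 123*I*sqrt(37)/95) + (11 - 12) = (-492/95 - 123*I*sqrt(37)/95) - 1 = -587/95 - 123*I*sqrt(37)/95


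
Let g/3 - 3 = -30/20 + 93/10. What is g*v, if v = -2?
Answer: -324/5 ≈ -64.800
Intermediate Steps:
g = 162/5 (g = 9 + 3*(-30/20 + 93/10) = 9 + 3*(-30*1/20 + 93*(⅒)) = 9 + 3*(-3/2 + 93/10) = 9 + 3*(39/5) = 9 + 117/5 = 162/5 ≈ 32.400)
g*v = (162/5)*(-2) = -324/5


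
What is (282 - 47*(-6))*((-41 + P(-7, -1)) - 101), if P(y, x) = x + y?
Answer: -84600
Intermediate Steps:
(282 - 47*(-6))*((-41 + P(-7, -1)) - 101) = (282 - 47*(-6))*((-41 + (-1 - 7)) - 101) = (282 + 282)*((-41 - 8) - 101) = 564*(-49 - 101) = 564*(-150) = -84600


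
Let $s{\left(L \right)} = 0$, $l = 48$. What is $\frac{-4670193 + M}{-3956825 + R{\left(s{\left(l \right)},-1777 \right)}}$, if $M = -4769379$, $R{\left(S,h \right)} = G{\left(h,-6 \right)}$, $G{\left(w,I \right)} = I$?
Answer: $\frac{9439572}{3956831} \approx 2.3856$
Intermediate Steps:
$R{\left(S,h \right)} = -6$
$\frac{-4670193 + M}{-3956825 + R{\left(s{\left(l \right)},-1777 \right)}} = \frac{-4670193 - 4769379}{-3956825 - 6} = - \frac{9439572}{-3956831} = \left(-9439572\right) \left(- \frac{1}{3956831}\right) = \frac{9439572}{3956831}$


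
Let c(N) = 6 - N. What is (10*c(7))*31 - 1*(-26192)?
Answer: 25882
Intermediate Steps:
(10*c(7))*31 - 1*(-26192) = (10*(6 - 1*7))*31 - 1*(-26192) = (10*(6 - 7))*31 + 26192 = (10*(-1))*31 + 26192 = -10*31 + 26192 = -310 + 26192 = 25882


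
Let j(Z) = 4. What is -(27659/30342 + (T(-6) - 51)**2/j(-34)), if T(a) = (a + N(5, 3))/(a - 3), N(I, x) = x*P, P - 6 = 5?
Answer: -22146977/30342 ≈ -729.91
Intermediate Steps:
P = 11 (P = 6 + 5 = 11)
N(I, x) = 11*x (N(I, x) = x*11 = 11*x)
T(a) = (33 + a)/(-3 + a) (T(a) = (a + 11*3)/(a - 3) = (a + 33)/(-3 + a) = (33 + a)/(-3 + a))
-(27659/30342 + (T(-6) - 51)**2/j(-34)) = -(27659/30342 + ((33 - 6)/(-3 - 6) - 51)**2/4) = -(27659*(1/30342) + (27/(-9) - 51)**2*(1/4)) = -(27659/30342 + (-1/9*27 - 51)**2*(1/4)) = -(27659/30342 + (-3 - 51)**2*(1/4)) = -(27659/30342 + (-54)**2*(1/4)) = -(27659/30342 + 2916*(1/4)) = -(27659/30342 + 729) = -1*22146977/30342 = -22146977/30342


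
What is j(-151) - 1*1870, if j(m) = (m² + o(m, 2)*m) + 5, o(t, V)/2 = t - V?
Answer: 67142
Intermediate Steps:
o(t, V) = -2*V + 2*t (o(t, V) = 2*(t - V) = -2*V + 2*t)
j(m) = 5 + m² + m*(-4 + 2*m) (j(m) = (m² + (-2*2 + 2*m)*m) + 5 = (m² + (-4 + 2*m)*m) + 5 = (m² + m*(-4 + 2*m)) + 5 = 5 + m² + m*(-4 + 2*m))
j(-151) - 1*1870 = (5 - 4*(-151) + 3*(-151)²) - 1*1870 = (5 + 604 + 3*22801) - 1870 = (5 + 604 + 68403) - 1870 = 69012 - 1870 = 67142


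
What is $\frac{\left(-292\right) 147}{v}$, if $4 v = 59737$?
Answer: $- \frac{171696}{59737} \approx -2.8742$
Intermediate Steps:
$v = \frac{59737}{4}$ ($v = \frac{1}{4} \cdot 59737 = \frac{59737}{4} \approx 14934.0$)
$\frac{\left(-292\right) 147}{v} = \frac{\left(-292\right) 147}{\frac{59737}{4}} = \left(-42924\right) \frac{4}{59737} = - \frac{171696}{59737}$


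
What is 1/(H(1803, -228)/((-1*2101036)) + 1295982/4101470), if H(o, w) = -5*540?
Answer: 1077167015365/341747350794 ≈ 3.1519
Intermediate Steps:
H(o, w) = -2700
1/(H(1803, -228)/((-1*2101036)) + 1295982/4101470) = 1/(-2700/((-1*2101036)) + 1295982/4101470) = 1/(-2700/(-2101036) + 1295982*(1/4101470)) = 1/(-2700*(-1/2101036) + 647991/2050735) = 1/(675/525259 + 647991/2050735) = 1/(341747350794/1077167015365) = 1077167015365/341747350794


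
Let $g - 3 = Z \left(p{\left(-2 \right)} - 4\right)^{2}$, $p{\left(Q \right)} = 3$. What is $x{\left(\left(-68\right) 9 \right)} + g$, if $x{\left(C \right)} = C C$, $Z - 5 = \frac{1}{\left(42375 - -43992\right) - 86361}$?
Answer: $\frac{2247313}{6} \approx 3.7455 \cdot 10^{5}$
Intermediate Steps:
$Z = \frac{31}{6}$ ($Z = 5 + \frac{1}{\left(42375 - -43992\right) - 86361} = 5 + \frac{1}{\left(42375 + 43992\right) - 86361} = 5 + \frac{1}{86367 - 86361} = 5 + \frac{1}{6} = \frac{31}{6} \approx 5.1667$)
$x{\left(C \right)} = C^{2}$
$g = \frac{49}{6}$ ($g = 3 + \frac{31 \left(3 - 4\right)^{2}}{6} = 3 + \frac{31 \left(-1\right)^{2}}{6} = 3 + \frac{31}{6} \cdot 1 = 3 + \frac{31}{6} = \frac{49}{6} \approx 8.1667$)
$x{\left(\left(-68\right) 9 \right)} + g = \left(\left(-68\right) 9\right)^{2} + \frac{49}{6} = \left(-612\right)^{2} + \frac{49}{6} = 374544 + \frac{49}{6} = \frac{2247313}{6}$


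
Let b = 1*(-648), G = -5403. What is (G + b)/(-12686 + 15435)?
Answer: -6051/2749 ≈ -2.2012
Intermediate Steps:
b = -648
(G + b)/(-12686 + 15435) = (-5403 - 648)/(-12686 + 15435) = -6051/2749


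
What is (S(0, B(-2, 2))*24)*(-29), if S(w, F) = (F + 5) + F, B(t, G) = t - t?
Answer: -3480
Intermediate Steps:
B(t, G) = 0
S(w, F) = 5 + 2*F (S(w, F) = (5 + F) + F = 5 + 2*F)
(S(0, B(-2, 2))*24)*(-29) = ((5 + 2*0)*24)*(-29) = ((5 + 0)*24)*(-29) = (5*24)*(-29) = 120*(-29) = -3480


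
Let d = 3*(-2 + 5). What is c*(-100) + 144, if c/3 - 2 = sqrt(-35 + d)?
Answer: -456 - 300*I*sqrt(26) ≈ -456.0 - 1529.7*I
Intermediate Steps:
d = 9 (d = 3*3 = 9)
c = 6 + 3*I*sqrt(26) (c = 6 + 3*sqrt(-35 + 9) = 6 + 3*sqrt(-26) = 6 + 3*(I*sqrt(26)) = 6 + 3*I*sqrt(26) ≈ 6.0 + 15.297*I)
c*(-100) + 144 = (6 + 3*I*sqrt(26))*(-100) + 144 = (-600 - 300*I*sqrt(26)) + 144 = -456 - 300*I*sqrt(26)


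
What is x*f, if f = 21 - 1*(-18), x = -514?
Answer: -20046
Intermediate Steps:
f = 39 (f = 21 + 18 = 39)
x*f = -514*39 = -20046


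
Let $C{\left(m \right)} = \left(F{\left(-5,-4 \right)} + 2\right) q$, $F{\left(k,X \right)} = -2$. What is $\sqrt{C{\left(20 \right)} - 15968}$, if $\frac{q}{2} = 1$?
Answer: $4 i \sqrt{998} \approx 126.36 i$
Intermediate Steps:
$q = 2$ ($q = 2 \cdot 1 = 2$)
$C{\left(m \right)} = 0$ ($C{\left(m \right)} = \left(-2 + 2\right) 2 = 0 \cdot 2 = 0$)
$\sqrt{C{\left(20 \right)} - 15968} = \sqrt{0 - 15968} = \sqrt{-15968} = 4 i \sqrt{998}$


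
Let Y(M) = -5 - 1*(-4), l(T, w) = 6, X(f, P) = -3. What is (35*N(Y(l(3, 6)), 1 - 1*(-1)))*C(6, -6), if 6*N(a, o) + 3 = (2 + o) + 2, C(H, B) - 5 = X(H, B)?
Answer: 35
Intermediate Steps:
Y(M) = -1 (Y(M) = -5 + 4 = -1)
C(H, B) = 2 (C(H, B) = 5 - 3 = 2)
N(a, o) = ⅙ + o/6 (N(a, o) = -½ + ((2 + o) + 2)/6 = -½ + (4 + o)/6 = -½ + (⅔ + o/6) = ⅙ + o/6)
(35*N(Y(l(3, 6)), 1 - 1*(-1)))*C(6, -6) = (35*(⅙ + (1 - 1*(-1))/6))*2 = (35*(⅙ + (1 + 1)/6))*2 = (35*(⅙ + (⅙)*2))*2 = (35*(⅙ + ⅓))*2 = (35*(½))*2 = (35/2)*2 = 35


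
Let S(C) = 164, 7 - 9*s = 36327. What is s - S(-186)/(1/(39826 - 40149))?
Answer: 440428/9 ≈ 48936.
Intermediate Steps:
s = -36320/9 (s = 7/9 - ⅑*36327 = 7/9 - 12109/3 = -36320/9 ≈ -4035.6)
s - S(-186)/(1/(39826 - 40149)) = -36320/9 - 164/(1/(39826 - 40149)) = -36320/9 - 164/(1/(-323)) = -36320/9 - 164/(-1/323) = -36320/9 - 164*(-323) = -36320/9 - 1*(-52972) = -36320/9 + 52972 = 440428/9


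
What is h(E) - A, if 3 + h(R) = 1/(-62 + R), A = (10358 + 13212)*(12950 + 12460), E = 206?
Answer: -86243573231/144 ≈ -5.9891e+8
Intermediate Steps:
A = 598913700 (A = 23570*25410 = 598913700)
h(R) = -3 + 1/(-62 + R)
h(E) - A = (187 - 3*206)/(-62 + 206) - 1*598913700 = (187 - 618)/144 - 598913700 = (1/144)*(-431) - 598913700 = -431/144 - 598913700 = -86243573231/144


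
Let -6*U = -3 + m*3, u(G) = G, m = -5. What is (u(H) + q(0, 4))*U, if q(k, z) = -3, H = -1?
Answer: -12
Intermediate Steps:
U = 3 (U = -(-3 - 5*3)/6 = -(-3 - 15)/6 = -1/6*(-18) = 3)
(u(H) + q(0, 4))*U = (-1 - 3)*3 = -4*3 = -12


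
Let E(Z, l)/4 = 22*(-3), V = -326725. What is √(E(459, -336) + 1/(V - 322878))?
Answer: I*√111403791858379/649603 ≈ 16.248*I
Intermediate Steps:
E(Z, l) = -264 (E(Z, l) = 4*(22*(-3)) = 4*(-66) = -264)
√(E(459, -336) + 1/(V - 322878)) = √(-264 + 1/(-326725 - 322878)) = √(-264 + 1/(-649603)) = √(-264 - 1/649603) = √(-171495193/649603) = I*√111403791858379/649603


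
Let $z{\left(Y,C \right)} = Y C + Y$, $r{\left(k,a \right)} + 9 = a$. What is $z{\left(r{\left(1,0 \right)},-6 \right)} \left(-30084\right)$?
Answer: $-1353780$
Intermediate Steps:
$r{\left(k,a \right)} = -9 + a$
$z{\left(Y,C \right)} = Y + C Y$ ($z{\left(Y,C \right)} = C Y + Y = Y + C Y$)
$z{\left(r{\left(1,0 \right)},-6 \right)} \left(-30084\right) = \left(-9 + 0\right) \left(1 - 6\right) \left(-30084\right) = \left(-9\right) \left(-5\right) \left(-30084\right) = 45 \left(-30084\right) = -1353780$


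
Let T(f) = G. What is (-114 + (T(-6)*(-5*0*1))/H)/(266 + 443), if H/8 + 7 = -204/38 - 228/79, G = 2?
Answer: -114/709 ≈ -0.16079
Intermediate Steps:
T(f) = 2
H = -183176/1501 (H = -56 + 8*(-204/38 - 228/79) = -56 + 8*(-204*1/38 - 228*1/79) = -56 + 8*(-102/19 - 228/79) = -56 + 8*(-12390/1501) = -56 - 99120/1501 = -183176/1501 ≈ -122.04)
(-114 + (T(-6)*(-5*0*1))/H)/(266 + 443) = (-114 + (2*(-5*0*1))/(-183176/1501))/(266 + 443) = (-114 + (2*(0*1))*(-1501/183176))/709 = (-114 + (2*0)*(-1501/183176))*(1/709) = (-114 + 0*(-1501/183176))*(1/709) = (-114 + 0)*(1/709) = -114*1/709 = -114/709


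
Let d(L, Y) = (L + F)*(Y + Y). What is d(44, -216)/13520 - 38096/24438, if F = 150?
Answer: -80098682/10325055 ≈ -7.7577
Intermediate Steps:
d(L, Y) = 2*Y*(150 + L) (d(L, Y) = (L + 150)*(Y + Y) = (150 + L)*(2*Y) = 2*Y*(150 + L))
d(44, -216)/13520 - 38096/24438 = (2*(-216)*(150 + 44))/13520 - 38096/24438 = (2*(-216)*194)*(1/13520) - 38096*1/24438 = -83808*1/13520 - 19048/12219 = -5238/845 - 19048/12219 = -80098682/10325055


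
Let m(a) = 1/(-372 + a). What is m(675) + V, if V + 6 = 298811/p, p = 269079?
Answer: -44264090/9058993 ≈ -4.8862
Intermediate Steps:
V = -1315663/269079 (V = -6 + 298811/269079 = -1315663/269079 ≈ -4.8895)
m(675) + V = 1/(-372 + 675) - 1315663/269079 = 1/303 - 1315663/269079 = -44264090/9058993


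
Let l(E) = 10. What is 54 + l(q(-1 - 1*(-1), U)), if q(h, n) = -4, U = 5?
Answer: 64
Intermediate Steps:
54 + l(q(-1 - 1*(-1), U)) = 54 + 10 = 64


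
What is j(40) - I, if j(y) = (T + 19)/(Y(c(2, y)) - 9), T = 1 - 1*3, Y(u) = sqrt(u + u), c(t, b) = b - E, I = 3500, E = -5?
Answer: -3483 + 17*sqrt(10)/3 ≈ -3465.1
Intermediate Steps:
c(t, b) = 5 + b (c(t, b) = b - 1*(-5) = b + 5 = 5 + b)
Y(u) = sqrt(2)*sqrt(u) (Y(u) = sqrt(2*u) = sqrt(2)*sqrt(u))
T = -2 (T = 1 - 3 = -2)
j(y) = 17/(-9 + sqrt(2)*sqrt(5 + y)) (j(y) = (-2 + 19)/(sqrt(2)*sqrt(5 + y) - 9) = 17/(-9 + sqrt(2)*sqrt(5 + y)))
j(40) - I = 17/(-9 + sqrt(2)*sqrt(5 + 40)) - 1*3500 = 17/(-9 + sqrt(2)*sqrt(45)) - 3500 = 17/(-9 + sqrt(2)*(3*sqrt(5))) - 3500 = 17/(-9 + 3*sqrt(10)) - 3500 = -3500 + 17/(-9 + 3*sqrt(10))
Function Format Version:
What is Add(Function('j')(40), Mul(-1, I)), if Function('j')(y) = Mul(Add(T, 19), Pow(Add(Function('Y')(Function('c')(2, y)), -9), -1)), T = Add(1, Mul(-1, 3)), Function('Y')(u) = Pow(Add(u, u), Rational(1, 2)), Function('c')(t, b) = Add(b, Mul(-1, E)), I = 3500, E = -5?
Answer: Add(-3483, Mul(Rational(17, 3), Pow(10, Rational(1, 2)))) ≈ -3465.1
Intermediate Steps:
Function('c')(t, b) = Add(5, b) (Function('c')(t, b) = Add(b, Mul(-1, -5)) = Add(b, 5) = Add(5, b))
Function('Y')(u) = Mul(Pow(2, Rational(1, 2)), Pow(u, Rational(1, 2))) (Function('Y')(u) = Pow(Mul(2, u), Rational(1, 2)) = Mul(Pow(2, Rational(1, 2)), Pow(u, Rational(1, 2))))
T = -2 (T = Add(1, -3) = -2)
Function('j')(y) = Mul(17, Pow(Add(-9, Mul(Pow(2, Rational(1, 2)), Pow(Add(5, y), Rational(1, 2)))), -1)) (Function('j')(y) = Mul(Add(-2, 19), Pow(Add(Mul(Pow(2, Rational(1, 2)), Pow(Add(5, y), Rational(1, 2))), -9), -1)) = Mul(17, Pow(Add(-9, Mul(Pow(2, Rational(1, 2)), Pow(Add(5, y), Rational(1, 2)))), -1)))
Add(Function('j')(40), Mul(-1, I)) = Add(Mul(17, Pow(Add(-9, Mul(Pow(2, Rational(1, 2)), Pow(Add(5, 40), Rational(1, 2)))), -1)), Mul(-1, 3500)) = Add(Mul(17, Pow(Add(-9, Mul(Pow(2, Rational(1, 2)), Pow(45, Rational(1, 2)))), -1)), -3500) = Add(Mul(17, Pow(Add(-9, Mul(Pow(2, Rational(1, 2)), Mul(3, Pow(5, Rational(1, 2))))), -1)), -3500) = Add(Mul(17, Pow(Add(-9, Mul(3, Pow(10, Rational(1, 2)))), -1)), -3500) = Add(-3500, Mul(17, Pow(Add(-9, Mul(3, Pow(10, Rational(1, 2)))), -1)))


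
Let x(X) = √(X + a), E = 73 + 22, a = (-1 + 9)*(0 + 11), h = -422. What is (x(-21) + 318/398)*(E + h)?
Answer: -51993/199 - 327*√67 ≈ -2937.9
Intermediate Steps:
a = 88 (a = 8*11 = 88)
E = 95
x(X) = √(88 + X) (x(X) = √(X + 88) = √(88 + X))
(x(-21) + 318/398)*(E + h) = (√(88 - 21) + 318/398)*(95 - 422) = (√67 + 318*(1/398))*(-327) = (√67 + 159/199)*(-327) = (159/199 + √67)*(-327) = -51993/199 - 327*√67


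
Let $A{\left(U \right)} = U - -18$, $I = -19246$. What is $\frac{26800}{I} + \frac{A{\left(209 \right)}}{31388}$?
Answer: $- \frac{418414779}{302046724} \approx -1.3853$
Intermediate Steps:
$A{\left(U \right)} = 18 + U$ ($A{\left(U \right)} = U + 18 = 18 + U$)
$\frac{26800}{I} + \frac{A{\left(209 \right)}}{31388} = \frac{26800}{-19246} + \frac{18 + 209}{31388} = 26800 \left(- \frac{1}{19246}\right) + 227 \cdot \frac{1}{31388} = - \frac{13400}{9623} + \frac{227}{31388} = - \frac{418414779}{302046724}$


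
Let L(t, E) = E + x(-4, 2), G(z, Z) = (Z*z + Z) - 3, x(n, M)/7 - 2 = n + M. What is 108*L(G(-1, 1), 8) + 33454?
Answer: 34318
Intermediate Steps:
x(n, M) = 14 + 7*M + 7*n (x(n, M) = 14 + 7*(n + M) = 14 + 7*(M + n) = 14 + (7*M + 7*n) = 14 + 7*M + 7*n)
G(z, Z) = -3 + Z + Z*z (G(z, Z) = (Z + Z*z) - 3 = -3 + Z + Z*z)
L(t, E) = E (L(t, E) = E + (14 + 7*2 + 7*(-4)) = E + (14 + 14 - 28) = E + 0 = E)
108*L(G(-1, 1), 8) + 33454 = 108*8 + 33454 = 864 + 33454 = 34318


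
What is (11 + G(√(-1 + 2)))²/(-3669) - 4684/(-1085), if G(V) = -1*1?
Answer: 17077096/3980865 ≈ 4.2898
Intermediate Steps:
G(V) = -1
(11 + G(√(-1 + 2)))²/(-3669) - 4684/(-1085) = (11 - 1)²/(-3669) - 4684/(-1085) = 10²*(-1/3669) - 4684*(-1/1085) = 100*(-1/3669) + 4684/1085 = -100/3669 + 4684/1085 = 17077096/3980865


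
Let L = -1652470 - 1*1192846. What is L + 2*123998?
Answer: -2597320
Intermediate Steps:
L = -2845316 (L = -1652470 - 1192846 = -2845316)
L + 2*123998 = -2845316 + 2*123998 = -2845316 + 247996 = -2597320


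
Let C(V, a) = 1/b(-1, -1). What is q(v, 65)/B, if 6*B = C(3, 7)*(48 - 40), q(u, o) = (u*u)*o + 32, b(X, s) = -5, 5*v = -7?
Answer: -2391/4 ≈ -597.75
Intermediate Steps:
v = -7/5 (v = (⅕)*(-7) = -7/5 ≈ -1.4000)
q(u, o) = 32 + o*u² (q(u, o) = u²*o + 32 = o*u² + 32 = 32 + o*u²)
C(V, a) = -⅕ (C(V, a) = 1/(-5) = -⅕)
B = -4/15 (B = (-(48 - 40)/5)/6 = (-⅕*8)/6 = (⅙)*(-8/5) = -4/15 ≈ -0.26667)
q(v, 65)/B = (32 + 65*(-7/5)²)/(-4/15) = (32 + 65*(49/25))*(-15/4) = (32 + 637/5)*(-15/4) = (797/5)*(-15/4) = -2391/4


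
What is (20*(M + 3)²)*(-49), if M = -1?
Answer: -3920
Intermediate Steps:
(20*(M + 3)²)*(-49) = (20*(-1 + 3)²)*(-49) = (20*2²)*(-49) = (20*4)*(-49) = 80*(-49) = -3920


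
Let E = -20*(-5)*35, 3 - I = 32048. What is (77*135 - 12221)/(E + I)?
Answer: 166/2595 ≈ 0.063969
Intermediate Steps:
I = -32045 (I = 3 - 1*32048 = 3 - 32048 = -32045)
E = 3500 (E = 100*35 = 3500)
(77*135 - 12221)/(E + I) = (77*135 - 12221)/(3500 - 32045) = (10395 - 12221)/(-28545) = -1826*(-1/28545) = 166/2595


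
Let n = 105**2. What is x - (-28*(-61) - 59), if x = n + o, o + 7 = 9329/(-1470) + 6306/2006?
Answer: 13809025213/1474410 ≈ 9365.8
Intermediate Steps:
n = 11025
o = -15042947/1474410 (o = -7 + (9329/(-1470) + 6306/2006) = -7 + (9329*(-1/1470) + 6306*(1/2006)) = -7 + (-9329/1470 + 3153/1003) = -7 - 4722077/1474410 = -15042947/1474410 ≈ -10.203)
x = 16240327303/1474410 (x = 11025 - 15042947/1474410 = 16240327303/1474410 ≈ 11015.)
x - (-28*(-61) - 59) = 16240327303/1474410 - (-28*(-61) - 59) = 16240327303/1474410 - (1708 - 59) = 16240327303/1474410 - 1*1649 = 16240327303/1474410 - 1649 = 13809025213/1474410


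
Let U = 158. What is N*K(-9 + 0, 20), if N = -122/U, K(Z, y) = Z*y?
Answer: 10980/79 ≈ 138.99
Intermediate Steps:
N = -61/79 (N = -122/158 = -122*1/158 = -61/79 ≈ -0.77215)
N*K(-9 + 0, 20) = -61*(-9 + 0)*20/79 = -(-549)*20/79 = -61/79*(-180) = 10980/79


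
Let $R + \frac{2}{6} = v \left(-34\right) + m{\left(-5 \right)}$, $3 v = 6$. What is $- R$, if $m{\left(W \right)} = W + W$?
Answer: $\frac{235}{3} \approx 78.333$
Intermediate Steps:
$v = 2$ ($v = \frac{1}{3} \cdot 6 = 2$)
$m{\left(W \right)} = 2 W$
$R = - \frac{235}{3}$ ($R = - \frac{1}{3} + \left(2 \left(-34\right) + 2 \left(-5\right)\right) = - \frac{1}{3} - 78 = - \frac{235}{3} \approx -78.333$)
$- R = \left(-1\right) \left(- \frac{235}{3}\right) = \frac{235}{3}$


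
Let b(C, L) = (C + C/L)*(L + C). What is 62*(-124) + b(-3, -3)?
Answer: -7676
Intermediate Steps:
b(C, L) = (C + L)*(C + C/L) (b(C, L) = (C + C/L)*(C + L) = (C + L)*(C + C/L))
62*(-124) + b(-3, -3) = 62*(-124) - 3*(-3 - 3*(1 - 3 - 3))/(-3) = -7688 - 3*(-1/3)*(-3 - 3*(-5)) = -7688 - 3*(-1/3)*(-3 + 15) = -7688 - 3*(-1/3)*12 = -7688 + 12 = -7676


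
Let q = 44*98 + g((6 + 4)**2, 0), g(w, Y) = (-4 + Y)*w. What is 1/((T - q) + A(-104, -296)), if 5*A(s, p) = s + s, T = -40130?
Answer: -5/220418 ≈ -2.2684e-5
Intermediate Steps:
A(s, p) = 2*s/5 (A(s, p) = (s + s)/5 = (2*s)/5 = 2*s/5)
g(w, Y) = w*(-4 + Y)
q = 3912 (q = 44*98 + (6 + 4)**2*(-4 + 0) = 4312 + 10**2*(-4) = 4312 + 100*(-4) = 4312 - 400 = 3912)
1/((T - q) + A(-104, -296)) = 1/((-40130 - 1*3912) + (2/5)*(-104)) = 1/((-40130 - 3912) - 208/5) = 1/(-44042 - 208/5) = 1/(-220418/5) = -5/220418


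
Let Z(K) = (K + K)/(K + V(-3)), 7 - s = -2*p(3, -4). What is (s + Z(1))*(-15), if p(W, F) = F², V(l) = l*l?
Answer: -588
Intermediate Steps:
V(l) = l²
s = 39 (s = 7 - (-2)*(-4)² = 7 - (-2)*16 = 7 - 1*(-32) = 7 + 32 = 39)
Z(K) = 2*K/(9 + K) (Z(K) = (K + K)/(K + (-3)²) = (2*K)/(K + 9) = (2*K)/(9 + K) = 2*K/(9 + K))
(s + Z(1))*(-15) = (39 + 2*1/(9 + 1))*(-15) = (39 + 2*1/10)*(-15) = (39 + 2*1*(⅒))*(-15) = (39 + ⅕)*(-15) = (196/5)*(-15) = -588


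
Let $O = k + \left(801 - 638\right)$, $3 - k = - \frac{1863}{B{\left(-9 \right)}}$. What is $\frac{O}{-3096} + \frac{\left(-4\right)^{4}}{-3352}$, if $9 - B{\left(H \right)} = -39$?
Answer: $- \frac{2958215}{20755584} \approx -0.14253$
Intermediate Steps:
$B{\left(H \right)} = 48$ ($B{\left(H \right)} = 9 - -39 = 9 + 39 = 48$)
$k = \frac{669}{16}$ ($k = 3 - - \frac{1863}{48} = 3 - \left(-1863\right) \frac{1}{48} = 3 - - \frac{621}{16} = 3 + \frac{621}{16} = \frac{669}{16} \approx 41.813$)
$O = \frac{3277}{16}$ ($O = \frac{669}{16} + \left(801 - 638\right) = \frac{669}{16} + 163 = \frac{3277}{16} \approx 204.81$)
$\frac{O}{-3096} + \frac{\left(-4\right)^{4}}{-3352} = \frac{3277}{16 \left(-3096\right)} + \frac{\left(-4\right)^{4}}{-3352} = \frac{3277}{16} \left(- \frac{1}{3096}\right) + 256 \left(- \frac{1}{3352}\right) = - \frac{3277}{49536} - \frac{32}{419} = - \frac{2958215}{20755584}$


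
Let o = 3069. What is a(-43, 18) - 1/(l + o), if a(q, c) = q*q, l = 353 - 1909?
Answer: 2797536/1513 ≈ 1849.0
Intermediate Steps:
l = -1556
a(q, c) = q**2
a(-43, 18) - 1/(l + o) = (-43)**2 - 1/(-1556 + 3069) = 1849 - 1/1513 = 2797536/1513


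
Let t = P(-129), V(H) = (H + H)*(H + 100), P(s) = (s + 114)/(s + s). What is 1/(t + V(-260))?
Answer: 86/7155205 ≈ 1.2019e-5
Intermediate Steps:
P(s) = (114 + s)/(2*s) (P(s) = (114 + s)/((2*s)) = (114 + s)*(1/(2*s)) = (114 + s)/(2*s))
V(H) = 2*H*(100 + H) (V(H) = (2*H)*(100 + H) = 2*H*(100 + H))
t = 5/86 (t = (½)*(114 - 129)/(-129) = (½)*(-1/129)*(-15) = 5/86 ≈ 0.058140)
1/(t + V(-260)) = 1/(5/86 + 2*(-260)*(100 - 260)) = 1/(5/86 + 2*(-260)*(-160)) = 1/(5/86 + 83200) = 1/(7155205/86) = 86/7155205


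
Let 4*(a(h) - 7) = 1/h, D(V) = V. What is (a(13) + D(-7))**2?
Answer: 1/2704 ≈ 0.00036982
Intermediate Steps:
a(h) = 7 + 1/(4*h)
(a(13) + D(-7))**2 = ((7 + (1/4)/13) - 7)**2 = ((7 + (1/4)*(1/13)) - 7)**2 = ((7 + 1/52) - 7)**2 = (365/52 - 7)**2 = (1/52)**2 = 1/2704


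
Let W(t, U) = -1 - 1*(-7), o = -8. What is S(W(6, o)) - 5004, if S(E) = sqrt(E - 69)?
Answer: -5004 + 3*I*sqrt(7) ≈ -5004.0 + 7.9373*I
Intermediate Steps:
W(t, U) = 6 (W(t, U) = -1 + 7 = 6)
S(E) = sqrt(-69 + E)
S(W(6, o)) - 5004 = sqrt(-69 + 6) - 5004 = sqrt(-63) - 5004 = 3*I*sqrt(7) - 5004 = -5004 + 3*I*sqrt(7)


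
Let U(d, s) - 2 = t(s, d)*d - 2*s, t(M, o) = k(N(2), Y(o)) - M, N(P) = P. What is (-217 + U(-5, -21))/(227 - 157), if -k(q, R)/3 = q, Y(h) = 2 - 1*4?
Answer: -124/35 ≈ -3.5429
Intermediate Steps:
Y(h) = -2 (Y(h) = 2 - 4 = -2)
k(q, R) = -3*q
t(M, o) = -6 - M (t(M, o) = -3*2 - M = -6 - M)
U(d, s) = 2 - 2*s + d*(-6 - s) (U(d, s) = 2 + ((-6 - s)*d - 2*s) = 2 + (d*(-6 - s) - 2*s) = 2 + (-2*s + d*(-6 - s)) = 2 - 2*s + d*(-6 - s))
(-217 + U(-5, -21))/(227 - 157) = (-217 + (2 - 2*(-21) - 1*(-5)*(6 - 21)))/(227 - 157) = (-217 + (2 + 42 - 1*(-5)*(-15)))/70 = (-217 + (2 + 42 - 75))*(1/70) = (-217 - 31)*(1/70) = -248*1/70 = -124/35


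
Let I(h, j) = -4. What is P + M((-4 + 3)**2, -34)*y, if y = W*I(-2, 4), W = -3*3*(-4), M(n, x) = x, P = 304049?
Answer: 308945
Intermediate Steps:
W = 36 (W = -9*(-4) = 36)
y = -144 (y = 36*(-4) = -144)
P + M((-4 + 3)**2, -34)*y = 304049 - 34*(-144) = 304049 + 4896 = 308945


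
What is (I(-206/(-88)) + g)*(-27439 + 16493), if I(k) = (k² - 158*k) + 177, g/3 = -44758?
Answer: 1424716249047/968 ≈ 1.4718e+9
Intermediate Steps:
g = -134274 (g = 3*(-44758) = -134274)
I(k) = 177 + k² - 158*k
(I(-206/(-88)) + g)*(-27439 + 16493) = ((177 + (-206/(-88))² - (-32548)/(-88)) - 134274)*(-27439 + 16493) = ((177 + (-206*(-1/88))² - (-32548)*(-1)/88) - 134274)*(-10946) = ((177 + (103/44)² - 158*103/44) - 134274)*(-10946) = ((177 + 10609/1936 - 8137/22) - 134274)*(-10946) = (-362775/1936 - 134274)*(-10946) = -260317239/1936*(-10946) = 1424716249047/968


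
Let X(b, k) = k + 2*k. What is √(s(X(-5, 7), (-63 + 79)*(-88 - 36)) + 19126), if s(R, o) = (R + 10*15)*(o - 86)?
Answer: 2*I*√83711 ≈ 578.66*I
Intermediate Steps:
X(b, k) = 3*k
s(R, o) = (-86 + o)*(150 + R) (s(R, o) = (R + 150)*(-86 + o) = (150 + R)*(-86 + o) = (-86 + o)*(150 + R))
√(s(X(-5, 7), (-63 + 79)*(-88 - 36)) + 19126) = √((-12900 - 258*7 + 150*((-63 + 79)*(-88 - 36)) + (3*7)*((-63 + 79)*(-88 - 36))) + 19126) = √((-12900 - 86*21 + 150*(16*(-124)) + 21*(16*(-124))) + 19126) = √((-12900 - 1806 + 150*(-1984) + 21*(-1984)) + 19126) = √((-12900 - 1806 - 297600 - 41664) + 19126) = √(-353970 + 19126) = √(-334844) = 2*I*√83711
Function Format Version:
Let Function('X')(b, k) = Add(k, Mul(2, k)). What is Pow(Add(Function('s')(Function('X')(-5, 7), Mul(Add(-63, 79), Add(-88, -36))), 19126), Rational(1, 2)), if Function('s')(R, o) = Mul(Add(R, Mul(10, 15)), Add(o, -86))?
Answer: Mul(2, I, Pow(83711, Rational(1, 2))) ≈ Mul(578.66, I)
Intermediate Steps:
Function('X')(b, k) = Mul(3, k)
Function('s')(R, o) = Mul(Add(-86, o), Add(150, R)) (Function('s')(R, o) = Mul(Add(R, 150), Add(-86, o)) = Mul(Add(150, R), Add(-86, o)) = Mul(Add(-86, o), Add(150, R)))
Pow(Add(Function('s')(Function('X')(-5, 7), Mul(Add(-63, 79), Add(-88, -36))), 19126), Rational(1, 2)) = Pow(Add(Add(-12900, Mul(-86, Mul(3, 7)), Mul(150, Mul(Add(-63, 79), Add(-88, -36))), Mul(Mul(3, 7), Mul(Add(-63, 79), Add(-88, -36)))), 19126), Rational(1, 2)) = Pow(Add(Add(-12900, Mul(-86, 21), Mul(150, Mul(16, -124)), Mul(21, Mul(16, -124))), 19126), Rational(1, 2)) = Pow(Add(Add(-12900, -1806, Mul(150, -1984), Mul(21, -1984)), 19126), Rational(1, 2)) = Pow(Add(Add(-12900, -1806, -297600, -41664), 19126), Rational(1, 2)) = Pow(Add(-353970, 19126), Rational(1, 2)) = Pow(-334844, Rational(1, 2)) = Mul(2, I, Pow(83711, Rational(1, 2)))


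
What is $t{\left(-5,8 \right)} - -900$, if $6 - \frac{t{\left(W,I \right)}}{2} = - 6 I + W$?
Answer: $1018$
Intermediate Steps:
$t{\left(W,I \right)} = 12 - 2 W + 12 I$ ($t{\left(W,I \right)} = 12 - 2 \left(- 6 I + W\right) = 12 - 2 \left(W - 6 I\right) = 12 + \left(- 2 W + 12 I\right) = 12 - 2 W + 12 I$)
$t{\left(-5,8 \right)} - -900 = \left(12 - -10 + 12 \cdot 8\right) - -900 = \left(12 + 10 + 96\right) + 900 = 118 + 900 = 1018$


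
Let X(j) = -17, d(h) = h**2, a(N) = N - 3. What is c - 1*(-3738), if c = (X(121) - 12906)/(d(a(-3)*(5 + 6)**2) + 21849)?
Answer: 2051868727/548925 ≈ 3738.0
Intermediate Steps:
a(N) = -3 + N
c = -12923/548925 (c = (-17 - 12906)/(((-3 - 3)*(5 + 6)**2)**2 + 21849) = -12923/((-6*11**2)**2 + 21849) = -12923/((-6*121)**2 + 21849) = -12923/((-726)**2 + 21849) = -12923/(527076 + 21849) = -12923/548925 ≈ -0.023542)
c - 1*(-3738) = -12923/548925 - 1*(-3738) = -12923/548925 + 3738 = 2051868727/548925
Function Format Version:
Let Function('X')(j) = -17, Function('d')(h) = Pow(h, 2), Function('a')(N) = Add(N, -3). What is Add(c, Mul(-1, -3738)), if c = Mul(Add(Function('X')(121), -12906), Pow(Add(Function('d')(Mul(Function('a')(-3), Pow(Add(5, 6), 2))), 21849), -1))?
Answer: Rational(2051868727, 548925) ≈ 3738.0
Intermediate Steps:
Function('a')(N) = Add(-3, N)
c = Rational(-12923, 548925) (c = Mul(Add(-17, -12906), Pow(Add(Pow(Mul(Add(-3, -3), Pow(Add(5, 6), 2)), 2), 21849), -1)) = Mul(-12923, Pow(Add(Pow(Mul(-6, Pow(11, 2)), 2), 21849), -1)) = Mul(-12923, Pow(Add(Pow(Mul(-6, 121), 2), 21849), -1)) = Mul(-12923, Pow(Add(Pow(-726, 2), 21849), -1)) = Mul(-12923, Pow(Add(527076, 21849), -1)) = Mul(-12923, Pow(548925, -1)) = Mul(-12923, Rational(1, 548925)) = Rational(-12923, 548925) ≈ -0.023542)
Add(c, Mul(-1, -3738)) = Add(Rational(-12923, 548925), Mul(-1, -3738)) = Add(Rational(-12923, 548925), 3738) = Rational(2051868727, 548925)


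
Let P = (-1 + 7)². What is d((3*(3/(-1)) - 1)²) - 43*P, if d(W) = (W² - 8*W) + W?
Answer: 7752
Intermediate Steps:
d(W) = W² - 7*W
P = 36 (P = 6² = 36)
d((3*(3/(-1)) - 1)²) - 43*P = (3*(3/(-1)) - 1)²*(-7 + (3*(3/(-1)) - 1)²) - 43*36 = (3*(3*(-1)) - 1)²*(-7 + (3*(3*(-1)) - 1)²) - 1548 = (3*(-3) - 1)²*(-7 + (3*(-3) - 1)²) - 1548 = (-9 - 1)²*(-7 + (-9 - 1)²) - 1548 = (-10)²*(-7 + (-10)²) - 1548 = 100*(-7 + 100) - 1548 = 100*93 - 1548 = 9300 - 1548 = 7752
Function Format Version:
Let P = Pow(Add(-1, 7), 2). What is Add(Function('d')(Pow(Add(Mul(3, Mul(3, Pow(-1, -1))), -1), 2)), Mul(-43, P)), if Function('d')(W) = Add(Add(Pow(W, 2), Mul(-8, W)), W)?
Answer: 7752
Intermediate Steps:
Function('d')(W) = Add(Pow(W, 2), Mul(-7, W))
P = 36 (P = Pow(6, 2) = 36)
Add(Function('d')(Pow(Add(Mul(3, Mul(3, Pow(-1, -1))), -1), 2)), Mul(-43, P)) = Add(Mul(Pow(Add(Mul(3, Mul(3, Pow(-1, -1))), -1), 2), Add(-7, Pow(Add(Mul(3, Mul(3, Pow(-1, -1))), -1), 2))), Mul(-43, 36)) = Add(Mul(Pow(Add(Mul(3, Mul(3, -1)), -1), 2), Add(-7, Pow(Add(Mul(3, Mul(3, -1)), -1), 2))), -1548) = Add(Mul(Pow(Add(Mul(3, -3), -1), 2), Add(-7, Pow(Add(Mul(3, -3), -1), 2))), -1548) = Add(Mul(Pow(Add(-9, -1), 2), Add(-7, Pow(Add(-9, -1), 2))), -1548) = Add(Mul(Pow(-10, 2), Add(-7, Pow(-10, 2))), -1548) = Add(Mul(100, Add(-7, 100)), -1548) = Add(Mul(100, 93), -1548) = Add(9300, -1548) = 7752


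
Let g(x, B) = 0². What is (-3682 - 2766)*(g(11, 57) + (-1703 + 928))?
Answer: 4997200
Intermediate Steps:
g(x, B) = 0
(-3682 - 2766)*(g(11, 57) + (-1703 + 928)) = (-3682 - 2766)*(0 + (-1703 + 928)) = -6448*(0 - 775) = -6448*(-775) = 4997200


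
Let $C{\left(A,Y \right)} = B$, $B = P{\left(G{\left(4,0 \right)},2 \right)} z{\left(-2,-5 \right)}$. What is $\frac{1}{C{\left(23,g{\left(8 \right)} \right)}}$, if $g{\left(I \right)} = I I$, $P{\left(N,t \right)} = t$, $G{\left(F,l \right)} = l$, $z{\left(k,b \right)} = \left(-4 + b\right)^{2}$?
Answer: $\frac{1}{162} \approx 0.0061728$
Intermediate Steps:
$g{\left(I \right)} = I^{2}$
$B = 162$ ($B = 2 \left(-4 - 5\right)^{2} = 2 \left(-9\right)^{2} = 2 \cdot 81 = 162$)
$C{\left(A,Y \right)} = 162$
$\frac{1}{C{\left(23,g{\left(8 \right)} \right)}} = \frac{1}{162}$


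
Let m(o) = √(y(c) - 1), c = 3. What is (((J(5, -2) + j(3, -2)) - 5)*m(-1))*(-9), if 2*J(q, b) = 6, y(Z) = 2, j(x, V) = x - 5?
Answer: 36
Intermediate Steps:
j(x, V) = -5 + x
m(o) = 1 (m(o) = √(2 - 1) = √1 = 1)
J(q, b) = 3 (J(q, b) = (½)*6 = 3)
(((J(5, -2) + j(3, -2)) - 5)*m(-1))*(-9) = (((3 + (-5 + 3)) - 5)*1)*(-9) = (((3 - 2) - 5)*1)*(-9) = ((1 - 5)*1)*(-9) = -4*1*(-9) = -4*(-9) = 36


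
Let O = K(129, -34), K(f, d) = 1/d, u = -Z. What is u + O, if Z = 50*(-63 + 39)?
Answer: 40799/34 ≈ 1200.0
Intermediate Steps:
Z = -1200 (Z = 50*(-24) = -1200)
u = 1200 (u = -1*(-1200) = 1200)
O = -1/34 (O = 1/(-34) = -1/34 ≈ -0.029412)
u + O = 1200 - 1/34 = 40799/34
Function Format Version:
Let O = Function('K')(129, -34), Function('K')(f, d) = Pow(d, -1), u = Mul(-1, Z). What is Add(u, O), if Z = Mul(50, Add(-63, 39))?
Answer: Rational(40799, 34) ≈ 1200.0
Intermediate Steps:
Z = -1200 (Z = Mul(50, -24) = -1200)
u = 1200 (u = Mul(-1, -1200) = 1200)
O = Rational(-1, 34) (O = Pow(-34, -1) = Rational(-1, 34) ≈ -0.029412)
Add(u, O) = Add(1200, Rational(-1, 34)) = Rational(40799, 34)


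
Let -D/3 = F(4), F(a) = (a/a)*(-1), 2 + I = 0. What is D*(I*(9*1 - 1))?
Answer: -48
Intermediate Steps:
I = -2 (I = -2 + 0 = -2)
F(a) = -1 (F(a) = 1*(-1) = -1)
D = 3 (D = -3*(-1) = 3)
D*(I*(9*1 - 1)) = 3*(-2*(9*1 - 1)) = 3*(-2*(9 - 1)) = 3*(-2*8) = 3*(-16) = -48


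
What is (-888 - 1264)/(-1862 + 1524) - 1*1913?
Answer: -322221/169 ≈ -1906.6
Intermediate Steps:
(-888 - 1264)/(-1862 + 1524) - 1*1913 = -2152/(-338) - 1913 = -2152*(-1/338) - 1913 = 1076/169 - 1913 = -322221/169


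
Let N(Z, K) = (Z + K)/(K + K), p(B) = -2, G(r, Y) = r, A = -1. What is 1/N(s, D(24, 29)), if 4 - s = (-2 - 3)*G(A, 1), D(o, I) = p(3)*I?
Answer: 116/59 ≈ 1.9661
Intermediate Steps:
D(o, I) = -2*I
s = -1 (s = 4 - (-2 - 3)*(-1) = 4 - (-5)*(-1) = 4 - 1*5 = 4 - 5 = -1)
N(Z, K) = (K + Z)/(2*K) (N(Z, K) = (K + Z)/((2*K)) = (K + Z)*(1/(2*K)) = (K + Z)/(2*K))
1/N(s, D(24, 29)) = 1/((-2*29 - 1)/(2*((-2*29)))) = 1/((½)*(-58 - 1)/(-58)) = 1/((½)*(-1/58)*(-59)) = 1/(59/116) = 116/59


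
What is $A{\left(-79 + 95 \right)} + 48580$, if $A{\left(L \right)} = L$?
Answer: $48596$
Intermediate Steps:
$A{\left(-79 + 95 \right)} + 48580 = \left(-79 + 95\right) + 48580 = 16 + 48580 = 48596$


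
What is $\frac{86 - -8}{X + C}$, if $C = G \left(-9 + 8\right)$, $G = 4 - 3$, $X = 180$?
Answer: $\frac{94}{179} \approx 0.52514$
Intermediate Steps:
$G = 1$ ($G = 4 - 3 = 1$)
$C = -1$ ($C = 1 \left(-9 + 8\right) = 1 \left(-1\right) = -1$)
$\frac{86 - -8}{X + C} = \frac{86 - -8}{180 - 1} = \frac{86 + \left(-206 + 214\right)}{179} = \left(86 + 8\right) \frac{1}{179} = 94 \cdot \frac{1}{179} = \frac{94}{179}$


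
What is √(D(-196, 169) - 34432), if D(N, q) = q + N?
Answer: I*√34459 ≈ 185.63*I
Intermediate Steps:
D(N, q) = N + q
√(D(-196, 169) - 34432) = √((-196 + 169) - 34432) = √(-27 - 34432) = √(-34459) = I*√34459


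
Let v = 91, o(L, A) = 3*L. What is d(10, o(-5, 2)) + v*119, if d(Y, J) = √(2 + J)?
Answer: 10829 + I*√13 ≈ 10829.0 + 3.6056*I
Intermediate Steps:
d(10, o(-5, 2)) + v*119 = √(2 + 3*(-5)) + 91*119 = √(2 - 15) + 10829 = √(-13) + 10829 = I*√13 + 10829 = 10829 + I*√13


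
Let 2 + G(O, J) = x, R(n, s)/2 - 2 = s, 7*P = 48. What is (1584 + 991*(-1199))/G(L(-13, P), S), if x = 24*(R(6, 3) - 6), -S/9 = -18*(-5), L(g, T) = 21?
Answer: -1186625/94 ≈ -12624.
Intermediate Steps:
P = 48/7 (P = (⅐)*48 = 48/7 ≈ 6.8571)
R(n, s) = 4 + 2*s
S = -810 (S = -(-162)*(-5) = -9*90 = -810)
x = 96 (x = 24*((4 + 2*3) - 6) = 24*((4 + 6) - 6) = 24*(10 - 6) = 24*4 = 96)
G(O, J) = 94 (G(O, J) = -2 + 96 = 94)
(1584 + 991*(-1199))/G(L(-13, P), S) = (1584 + 991*(-1199))/94 = (1584 - 1188209)*(1/94) = -1186625*1/94 = -1186625/94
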